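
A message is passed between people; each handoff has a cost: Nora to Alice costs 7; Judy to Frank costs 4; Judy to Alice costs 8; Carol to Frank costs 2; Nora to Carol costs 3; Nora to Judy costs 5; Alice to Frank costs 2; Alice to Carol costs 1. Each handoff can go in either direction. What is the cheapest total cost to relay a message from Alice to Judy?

Some routes from Alice to Judy:
Alice→Carol→Frank→Judy: 1 + 2 + 4 = 7
Alice→Judy: 8
Alice→Carol→Nora→Judy: 1 + 3 + 5 = 9
Alice→Frank→Judy: 2 + 4 = 6
Best route has total 6.

6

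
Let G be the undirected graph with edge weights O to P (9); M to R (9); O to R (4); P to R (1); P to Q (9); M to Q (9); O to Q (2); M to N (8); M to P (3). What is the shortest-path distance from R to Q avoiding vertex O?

10

Some routes from R to Q avoiding O:
R→P→M→Q: 1 + 3 + 9 = 13
R→P→Q: 1 + 9 = 10
R→M→Q: 9 + 9 = 18
The minimum is 10.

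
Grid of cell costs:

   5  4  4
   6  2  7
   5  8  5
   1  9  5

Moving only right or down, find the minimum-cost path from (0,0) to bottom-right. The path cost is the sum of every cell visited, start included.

28

One optimal route is r0c0→r0c1→r1c1→r1c2→r2c2→r3c2.
Its cost is 5 + 4 + 2 + 7 + 5 + 5 = 28.
(Top row then right column would cost 30.)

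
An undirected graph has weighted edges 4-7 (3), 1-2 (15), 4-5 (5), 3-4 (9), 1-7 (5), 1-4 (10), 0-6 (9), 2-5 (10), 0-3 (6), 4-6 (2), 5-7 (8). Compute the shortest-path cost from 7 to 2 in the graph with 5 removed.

Candidate routes:
7→4→1→2: 3 + 10 + 15 = 28
7→1→2: 5 + 15 = 20
The minimum is 20.

20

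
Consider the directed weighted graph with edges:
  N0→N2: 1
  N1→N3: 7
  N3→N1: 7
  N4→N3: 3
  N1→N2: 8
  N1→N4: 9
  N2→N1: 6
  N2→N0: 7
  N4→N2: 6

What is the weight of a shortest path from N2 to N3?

Routes from N2 to N3:
N2 - N1 - N4 - N3: 6 + 9 + 3 = 18
N2 - N1 - N3: 6 + 7 = 13
Best route has total 13.

13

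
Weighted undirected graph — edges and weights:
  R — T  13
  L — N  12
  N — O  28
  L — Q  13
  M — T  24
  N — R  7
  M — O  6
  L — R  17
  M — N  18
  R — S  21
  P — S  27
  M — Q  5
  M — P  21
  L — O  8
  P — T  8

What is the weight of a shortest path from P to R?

Some routes from P to R:
P - T - R: 8 + 13 = 21
P - M - N - R: 21 + 18 + 7 = 46
P - S - R: 27 + 21 = 48
The minimum is 21.

21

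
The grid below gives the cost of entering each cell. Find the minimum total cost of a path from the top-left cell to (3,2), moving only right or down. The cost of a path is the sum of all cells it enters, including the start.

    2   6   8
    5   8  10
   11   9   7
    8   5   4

33

Take r0c0→r1c0→r1c1→r2c1→r3c1→r3c2 for a total of 2 + 5 + 8 + 9 + 5 + 4 = 33.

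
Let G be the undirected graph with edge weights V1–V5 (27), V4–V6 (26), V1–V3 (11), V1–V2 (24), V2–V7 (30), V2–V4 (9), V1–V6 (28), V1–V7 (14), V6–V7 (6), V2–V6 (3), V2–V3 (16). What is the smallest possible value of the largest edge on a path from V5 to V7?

Checking several routes:
V5→V1→V2→V6→V7: max(27, 24, 3, 6) = 27
V5→V1→V2→V4→V6→V7: max(27, 24, 9, 26, 6) = 27
V5→V1→V3→V2→V6→V7: max(27, 11, 16, 3, 6) = 27
V5→V1→V6→V7: max(27, 28, 6) = 28
V5→V1→V7: max(27, 14) = 27
V5→V1→V3→V2→V4→V6→V7: max(27, 11, 16, 9, 26, 6) = 27
Best route has worst link 27.

27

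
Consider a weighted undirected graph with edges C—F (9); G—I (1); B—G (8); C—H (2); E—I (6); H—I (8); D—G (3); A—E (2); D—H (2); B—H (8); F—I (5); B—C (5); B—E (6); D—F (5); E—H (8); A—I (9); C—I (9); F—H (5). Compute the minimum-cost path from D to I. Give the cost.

Checking several routes:
D→H→E→I: 2 + 8 + 6 = 16
D→H→I: 2 + 8 = 10
D→H→F→I: 2 + 5 + 5 = 12
D→H→C→I: 2 + 2 + 9 = 13
D→F→I: 5 + 5 = 10
D→G→I: 3 + 1 = 4
Best route has total 4.

4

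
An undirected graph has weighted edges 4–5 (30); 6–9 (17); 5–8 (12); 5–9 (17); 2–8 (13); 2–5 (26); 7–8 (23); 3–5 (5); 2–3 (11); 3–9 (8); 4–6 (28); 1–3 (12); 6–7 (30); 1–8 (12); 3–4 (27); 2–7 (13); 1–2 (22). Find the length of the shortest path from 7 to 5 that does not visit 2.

35

Some routes from 7 to 5 avoiding 2:
7 - 8 - 5: 23 + 12 = 35
7 - 6 - 9 - 3 - 5: 30 + 17 + 8 + 5 = 60
7 - 6 - 9 - 5: 30 + 17 + 17 = 64
7 - 8 - 1 - 3 - 5: 23 + 12 + 12 + 5 = 52
7 - 8 - 1 - 3 - 9 - 5: 23 + 12 + 12 + 8 + 17 = 72
7 - 6 - 4 - 5: 30 + 28 + 30 = 88
Best route has total 35.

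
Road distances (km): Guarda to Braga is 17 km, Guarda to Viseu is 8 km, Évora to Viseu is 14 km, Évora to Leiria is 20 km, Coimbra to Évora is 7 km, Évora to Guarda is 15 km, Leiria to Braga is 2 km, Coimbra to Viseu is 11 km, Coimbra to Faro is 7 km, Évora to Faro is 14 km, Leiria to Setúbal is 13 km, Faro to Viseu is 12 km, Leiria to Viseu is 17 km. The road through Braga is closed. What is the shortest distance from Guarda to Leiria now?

Comparing a few candidate routes:
Guarda → Viseu → Évora → Leiria: 8 + 14 + 20 = 42
Guarda → Évora → Leiria: 15 + 20 = 35
Guarda → Viseu → Coimbra → Évora → Leiria: 8 + 11 + 7 + 20 = 46
Guarda → Viseu → Leiria: 8 + 17 = 25
Shortest: 25 km.

25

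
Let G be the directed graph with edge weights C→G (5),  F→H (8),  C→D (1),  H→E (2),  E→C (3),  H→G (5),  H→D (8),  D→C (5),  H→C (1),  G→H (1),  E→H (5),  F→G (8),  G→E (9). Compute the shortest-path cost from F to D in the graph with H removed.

Routes from F to D avoiding H:
F -> G -> E -> C -> D: 8 + 9 + 3 + 1 = 21
Best route has total 21.

21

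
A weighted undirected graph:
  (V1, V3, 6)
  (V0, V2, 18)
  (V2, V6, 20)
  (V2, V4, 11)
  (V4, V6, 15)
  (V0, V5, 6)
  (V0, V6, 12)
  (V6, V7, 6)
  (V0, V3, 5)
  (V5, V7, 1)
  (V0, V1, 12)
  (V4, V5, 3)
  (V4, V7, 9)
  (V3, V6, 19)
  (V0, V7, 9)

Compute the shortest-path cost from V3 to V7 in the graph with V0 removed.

Some routes from V3 to V7 avoiding V0:
V3→V6→V7: 19 + 6 = 25
V3→V6→V2→V4→V5→V7: 19 + 20 + 11 + 3 + 1 = 54
V3→V6→V4→V5→V7: 19 + 15 + 3 + 1 = 38
V3→V6→V4→V7: 19 + 15 + 9 = 43
Best route has total 25.

25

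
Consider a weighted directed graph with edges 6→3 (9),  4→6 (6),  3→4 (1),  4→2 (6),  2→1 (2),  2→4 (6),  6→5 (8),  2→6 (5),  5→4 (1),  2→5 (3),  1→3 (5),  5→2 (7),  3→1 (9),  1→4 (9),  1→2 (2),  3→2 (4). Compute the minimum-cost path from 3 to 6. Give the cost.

7

Checking several routes:
3 -> 4 -> 6: 1 + 6 = 7
3 -> 2 -> 5 -> 4 -> 6: 4 + 3 + 1 + 6 = 14
3 -> 2 -> 6: 4 + 5 = 9
3 -> 4 -> 2 -> 6: 1 + 6 + 5 = 12
3 -> 2 -> 4 -> 6: 4 + 6 + 6 = 16
The minimum is 7.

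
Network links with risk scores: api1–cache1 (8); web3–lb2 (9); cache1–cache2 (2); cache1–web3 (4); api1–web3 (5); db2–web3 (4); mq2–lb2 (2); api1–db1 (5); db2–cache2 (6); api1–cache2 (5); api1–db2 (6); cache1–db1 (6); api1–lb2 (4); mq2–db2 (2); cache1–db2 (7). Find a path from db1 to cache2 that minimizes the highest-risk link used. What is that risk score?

5

A few of the db1→cache2 routes:
db1→api1→web3→cache1→cache2: max(5, 5, 4, 2) = 5
db1→api1→cache2: max(5, 5) = 5
db1→api1→lb2→mq2→db2→web3→cache1→cache2: max(5, 4, 2, 2, 4, 4, 2) = 5
Smallest bottleneck: 5.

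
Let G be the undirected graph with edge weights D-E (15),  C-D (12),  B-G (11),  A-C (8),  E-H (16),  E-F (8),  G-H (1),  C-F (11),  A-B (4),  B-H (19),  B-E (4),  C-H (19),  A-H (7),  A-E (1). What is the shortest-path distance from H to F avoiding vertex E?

26

Routes from H to F avoiding E:
H-B-A-C-F: 19 + 4 + 8 + 11 = 42
H-A-C-F: 7 + 8 + 11 = 26
H-C-F: 19 + 11 = 30
H-G-B-A-C-F: 1 + 11 + 4 + 8 + 11 = 35
Shortest: 26.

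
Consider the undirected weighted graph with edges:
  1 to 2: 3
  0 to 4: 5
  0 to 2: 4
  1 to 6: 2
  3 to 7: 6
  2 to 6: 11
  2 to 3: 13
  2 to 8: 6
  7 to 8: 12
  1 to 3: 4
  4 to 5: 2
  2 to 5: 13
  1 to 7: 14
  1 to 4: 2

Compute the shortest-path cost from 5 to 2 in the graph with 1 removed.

Routes from 5 to 2 avoiding 1:
5→4→0→2: 2 + 5 + 4 = 11
5→2: 13
Best route has total 11.

11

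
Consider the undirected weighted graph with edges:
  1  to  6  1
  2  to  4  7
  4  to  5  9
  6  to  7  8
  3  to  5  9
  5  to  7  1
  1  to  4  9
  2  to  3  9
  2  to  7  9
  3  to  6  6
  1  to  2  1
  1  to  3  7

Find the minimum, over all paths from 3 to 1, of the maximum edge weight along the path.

6

Comparing a few candidate routes:
3-6-1: max(6, 1) = 6
3-6-7-2-4-1: max(6, 8, 9, 7, 9) = 9
3-6-7-2-1: max(6, 8, 9, 1) = 9
3-6-7-5-4-2-1: max(6, 8, 1, 9, 7, 1) = 9
3-1: max(7) = 7
3-6-7-5-4-1: max(6, 8, 1, 9, 9) = 9
The minimum achievable maximum is 6.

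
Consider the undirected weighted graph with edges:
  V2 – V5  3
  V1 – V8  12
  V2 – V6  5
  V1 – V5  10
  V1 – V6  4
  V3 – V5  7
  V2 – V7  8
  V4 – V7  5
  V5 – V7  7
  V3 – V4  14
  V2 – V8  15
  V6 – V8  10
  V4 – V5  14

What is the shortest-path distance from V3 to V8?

Some routes from V3 to V8:
V3 - V5 - V2 - V8: 7 + 3 + 15 = 25
V3 - V5 - V1 - V8: 7 + 10 + 12 = 29
V3 - V5 - V2 - V6 - V8: 7 + 3 + 5 + 10 = 25
V3 - V5 - V1 - V6 - V8: 7 + 10 + 4 + 10 = 31
Best route has total 25.

25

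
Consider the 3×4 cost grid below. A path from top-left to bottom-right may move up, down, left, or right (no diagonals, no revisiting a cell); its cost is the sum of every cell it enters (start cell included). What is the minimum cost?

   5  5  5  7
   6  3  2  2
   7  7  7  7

Best path: [0,0] -> [0,1] -> [1,1] -> [1,2] -> [1,3] -> [2,3]
Cost: 5 + 5 + 3 + 2 + 2 + 7 = 24

24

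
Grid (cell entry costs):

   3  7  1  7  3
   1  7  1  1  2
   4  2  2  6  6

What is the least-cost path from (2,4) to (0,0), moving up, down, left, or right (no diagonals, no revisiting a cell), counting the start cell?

21

Best path: r2c4 -> r1c4 -> r1c3 -> r1c2 -> r0c2 -> r0c1 -> r0c0
Cost: 6 + 2 + 1 + 1 + 1 + 7 + 3 = 21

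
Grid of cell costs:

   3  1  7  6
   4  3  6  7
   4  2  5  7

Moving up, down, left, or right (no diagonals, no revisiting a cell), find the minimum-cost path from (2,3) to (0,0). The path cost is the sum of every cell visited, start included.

Best path: (2,3) -> (2,2) -> (2,1) -> (1,1) -> (0,1) -> (0,0)
Cost: 7 + 5 + 2 + 3 + 1 + 3 = 21

21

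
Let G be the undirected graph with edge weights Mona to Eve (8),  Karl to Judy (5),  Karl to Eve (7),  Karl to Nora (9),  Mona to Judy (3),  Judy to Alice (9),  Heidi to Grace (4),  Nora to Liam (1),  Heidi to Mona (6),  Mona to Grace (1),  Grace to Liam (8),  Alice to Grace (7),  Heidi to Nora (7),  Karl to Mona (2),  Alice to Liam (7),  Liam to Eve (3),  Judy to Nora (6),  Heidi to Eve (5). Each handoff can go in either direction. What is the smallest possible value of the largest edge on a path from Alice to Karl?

Checking several routes:
Alice-Grace-Heidi-Mona-Judy-Nora-Liam-Eve-Karl: max(7, 4, 6, 3, 6, 1, 3, 7) = 7
Alice-Grace-Heidi-Mona-Judy-Karl: max(7, 4, 6, 3, 5) = 7
Alice-Grace-Heidi-Nora-Liam-Eve-Karl: max(7, 4, 7, 1, 3, 7) = 7
Alice-Grace-Heidi-Mona-Karl: max(7, 4, 6, 2) = 7
Smallest bottleneck: 7.

7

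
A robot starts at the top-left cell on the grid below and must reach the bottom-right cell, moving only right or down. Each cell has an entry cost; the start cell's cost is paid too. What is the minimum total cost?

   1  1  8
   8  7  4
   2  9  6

Take r0c0→r0c1→r1c1→r1c2→r2c2 for a total of 1 + 1 + 7 + 4 + 6 = 19.
(Top row then right column would cost 20.)

19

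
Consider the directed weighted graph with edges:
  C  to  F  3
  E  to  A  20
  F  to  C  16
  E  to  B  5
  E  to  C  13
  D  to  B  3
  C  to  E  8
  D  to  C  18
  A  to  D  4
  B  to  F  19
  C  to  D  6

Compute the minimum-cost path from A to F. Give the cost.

Paths from A to F:
A→D→B→F: 4 + 3 + 19 = 26
A→D→C→E→B→F: 4 + 18 + 8 + 5 + 19 = 54
A→D→C→F: 4 + 18 + 3 = 25
Shortest: 25.

25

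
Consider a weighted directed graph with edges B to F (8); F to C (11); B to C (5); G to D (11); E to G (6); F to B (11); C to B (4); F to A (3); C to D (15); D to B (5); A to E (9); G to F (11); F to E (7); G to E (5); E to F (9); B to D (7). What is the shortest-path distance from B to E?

15

Candidate routes:
B - F - A - E: 8 + 3 + 9 = 20
B - F - E: 8 + 7 = 15
The minimum is 15.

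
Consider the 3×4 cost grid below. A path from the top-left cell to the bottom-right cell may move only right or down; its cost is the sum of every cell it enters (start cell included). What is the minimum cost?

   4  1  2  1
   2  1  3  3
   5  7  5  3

14

Path (0,0) (0,1) (0,2) (0,3) (1,3) (2,3): 4 + 1 + 2 + 1 + 3 + 3 = 14.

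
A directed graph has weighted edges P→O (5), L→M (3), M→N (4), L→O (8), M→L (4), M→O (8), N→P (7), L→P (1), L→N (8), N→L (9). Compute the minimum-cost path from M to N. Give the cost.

4

Paths from M to N:
M→L→N: 4 + 8 = 12
M→N: 4
The minimum is 4.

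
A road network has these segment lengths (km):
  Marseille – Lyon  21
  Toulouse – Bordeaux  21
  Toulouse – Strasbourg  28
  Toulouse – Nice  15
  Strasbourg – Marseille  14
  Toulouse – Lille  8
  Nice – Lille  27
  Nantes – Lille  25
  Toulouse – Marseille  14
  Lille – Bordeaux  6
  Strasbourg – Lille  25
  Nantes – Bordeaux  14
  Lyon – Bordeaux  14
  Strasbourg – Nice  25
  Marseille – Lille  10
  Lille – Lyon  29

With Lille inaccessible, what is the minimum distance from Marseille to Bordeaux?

Checking several routes:
Marseille-Toulouse-Bordeaux: 14 + 21 = 35
Marseille-Lyon-Bordeaux: 21 + 14 = 35
Marseille-Strasbourg-Toulouse-Bordeaux: 14 + 28 + 21 = 63
Shortest: 35 km.

35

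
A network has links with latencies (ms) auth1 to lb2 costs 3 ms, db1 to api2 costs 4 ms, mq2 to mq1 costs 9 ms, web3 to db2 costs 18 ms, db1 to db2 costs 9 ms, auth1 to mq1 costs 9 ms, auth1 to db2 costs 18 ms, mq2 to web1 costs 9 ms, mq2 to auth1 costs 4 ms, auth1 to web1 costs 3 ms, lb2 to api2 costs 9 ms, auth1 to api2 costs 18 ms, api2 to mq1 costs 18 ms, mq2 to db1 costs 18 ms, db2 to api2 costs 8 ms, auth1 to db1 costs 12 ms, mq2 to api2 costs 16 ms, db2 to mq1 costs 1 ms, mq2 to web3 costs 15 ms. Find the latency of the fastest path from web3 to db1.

27

Comparing a few candidate routes:
web3 → mq2 → auth1 → db1: 15 + 4 + 12 = 31
web3 → mq2 → db1: 15 + 18 = 33
web3 → db2 → db1: 18 + 9 = 27
web3 → mq2 → mq1 → db2 → db1: 15 + 9 + 1 + 9 = 34
web3 → db2 → api2 → db1: 18 + 8 + 4 = 30
Shortest: 27 ms.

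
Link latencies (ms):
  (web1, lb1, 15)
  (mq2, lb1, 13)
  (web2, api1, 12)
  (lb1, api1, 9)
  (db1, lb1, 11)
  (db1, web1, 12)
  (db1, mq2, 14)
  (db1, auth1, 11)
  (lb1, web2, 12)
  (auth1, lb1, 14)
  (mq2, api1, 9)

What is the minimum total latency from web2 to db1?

Checking several routes:
web2→lb1→db1: 12 + 11 = 23
web2→lb1→auth1→db1: 12 + 14 + 11 = 37
web2→lb1→web1→db1: 12 + 15 + 12 = 39
web2→api1→mq2→db1: 12 + 9 + 14 = 35
web2→api1→lb1→db1: 12 + 9 + 11 = 32
Best route has total 23 ms.

23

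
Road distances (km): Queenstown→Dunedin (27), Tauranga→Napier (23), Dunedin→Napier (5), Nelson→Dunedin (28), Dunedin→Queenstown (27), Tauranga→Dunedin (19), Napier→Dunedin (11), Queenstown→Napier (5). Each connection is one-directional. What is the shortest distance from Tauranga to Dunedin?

19

Paths from Tauranga to Dunedin:
Tauranga - Napier - Dunedin: 23 + 11 = 34
Tauranga - Dunedin: 19
Best route has total 19 km.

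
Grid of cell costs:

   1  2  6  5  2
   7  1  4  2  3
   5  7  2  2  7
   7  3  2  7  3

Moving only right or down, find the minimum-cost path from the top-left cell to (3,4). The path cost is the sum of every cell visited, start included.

22

Path [0,0]→[0,1]→[1,1]→[1,2]→[1,3]→[2,3]→[2,4]→[3,4]: 1 + 2 + 1 + 4 + 2 + 2 + 7 + 3 = 22.
For comparison, the top-then-right route costs 29.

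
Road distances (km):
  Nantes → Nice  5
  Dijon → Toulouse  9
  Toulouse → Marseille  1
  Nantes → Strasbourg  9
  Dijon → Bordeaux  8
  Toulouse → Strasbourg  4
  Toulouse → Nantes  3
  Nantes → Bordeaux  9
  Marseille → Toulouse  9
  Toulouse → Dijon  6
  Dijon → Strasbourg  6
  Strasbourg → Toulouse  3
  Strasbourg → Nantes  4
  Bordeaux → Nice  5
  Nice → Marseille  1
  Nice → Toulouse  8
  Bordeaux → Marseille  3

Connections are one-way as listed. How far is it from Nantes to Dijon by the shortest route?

18

Paths from Nantes to Dijon:
Nantes -> Bordeaux -> Nice -> Toulouse -> Dijon: 9 + 5 + 8 + 6 = 28
Nantes -> Strasbourg -> Toulouse -> Dijon: 9 + 3 + 6 = 18
Nantes -> Bordeaux -> Marseille -> Toulouse -> Dijon: 9 + 3 + 9 + 6 = 27
Nantes -> Nice -> Marseille -> Toulouse -> Dijon: 5 + 1 + 9 + 6 = 21
Nantes -> Nice -> Toulouse -> Dijon: 5 + 8 + 6 = 19
Nantes -> Bordeaux -> Nice -> Marseille -> Toulouse -> Dijon: 9 + 5 + 1 + 9 + 6 = 30
Shortest: 18 km.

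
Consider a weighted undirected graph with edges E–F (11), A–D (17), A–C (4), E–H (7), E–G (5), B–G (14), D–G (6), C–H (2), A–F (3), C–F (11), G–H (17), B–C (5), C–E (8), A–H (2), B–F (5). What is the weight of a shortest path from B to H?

7

Some routes from B to H:
B-C-H: 5 + 2 = 7
B-C-A-H: 5 + 4 + 2 = 11
B-F-A-H: 5 + 3 + 2 = 10
The minimum is 7.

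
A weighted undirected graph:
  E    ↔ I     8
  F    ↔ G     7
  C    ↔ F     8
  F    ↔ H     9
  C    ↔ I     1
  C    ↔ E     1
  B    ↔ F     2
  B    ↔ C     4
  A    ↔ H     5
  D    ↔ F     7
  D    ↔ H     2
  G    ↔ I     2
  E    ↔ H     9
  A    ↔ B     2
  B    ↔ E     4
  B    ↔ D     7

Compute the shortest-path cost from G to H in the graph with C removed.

16

A few of the G→H routes:
G-F-B-A-H: 7 + 2 + 2 + 5 = 16
G-F-B-D-H: 7 + 2 + 7 + 2 = 18
G-F-H: 7 + 9 = 16
G-F-D-H: 7 + 7 + 2 = 16
G-I-E-H: 2 + 8 + 9 = 19
Best route has total 16.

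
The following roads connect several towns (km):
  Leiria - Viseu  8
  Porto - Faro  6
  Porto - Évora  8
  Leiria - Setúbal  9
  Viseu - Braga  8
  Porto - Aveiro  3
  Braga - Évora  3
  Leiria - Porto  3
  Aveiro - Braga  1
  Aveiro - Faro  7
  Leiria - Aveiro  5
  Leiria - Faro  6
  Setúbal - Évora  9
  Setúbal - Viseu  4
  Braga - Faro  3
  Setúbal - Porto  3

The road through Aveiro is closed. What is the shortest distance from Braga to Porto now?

Some routes from Braga to Porto avoiding Aveiro:
Braga → Évora → Porto: 3 + 8 = 11
Braga → Faro → Porto: 3 + 6 = 9
Braga → Viseu → Setúbal → Porto: 8 + 4 + 3 = 15
Braga → Viseu → Leiria → Porto: 8 + 8 + 3 = 19
Braga → Évora → Setúbal → Porto: 3 + 9 + 3 = 15
Braga → Faro → Leiria → Porto: 3 + 6 + 3 = 12
Best route has total 9 km.

9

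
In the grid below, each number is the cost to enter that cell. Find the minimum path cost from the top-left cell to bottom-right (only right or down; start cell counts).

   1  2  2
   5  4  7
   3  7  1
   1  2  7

19

Path [0,0]→[1,0]→[2,0]→[3,0]→[3,1]→[3,2]: 1 + 5 + 3 + 1 + 2 + 7 = 19.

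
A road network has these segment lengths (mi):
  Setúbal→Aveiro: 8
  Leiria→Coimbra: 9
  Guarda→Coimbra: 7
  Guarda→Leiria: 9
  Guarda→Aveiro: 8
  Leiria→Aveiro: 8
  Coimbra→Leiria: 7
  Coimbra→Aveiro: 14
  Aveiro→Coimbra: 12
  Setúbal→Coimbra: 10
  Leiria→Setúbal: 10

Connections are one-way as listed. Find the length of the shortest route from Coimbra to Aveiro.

14

Routes from Coimbra to Aveiro:
Coimbra → Leiria → Aveiro: 7 + 8 = 15
Coimbra → Leiria → Setúbal → Aveiro: 7 + 10 + 8 = 25
Coimbra → Aveiro: 14
Best route has total 14 mi.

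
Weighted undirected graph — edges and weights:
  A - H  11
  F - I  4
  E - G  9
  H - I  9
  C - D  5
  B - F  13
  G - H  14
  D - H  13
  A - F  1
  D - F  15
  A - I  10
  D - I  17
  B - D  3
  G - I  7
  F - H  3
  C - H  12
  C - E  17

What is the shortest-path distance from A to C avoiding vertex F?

23

Checking several routes:
A - I - H - D - C: 10 + 9 + 13 + 5 = 37
A - I - D - C: 10 + 17 + 5 = 32
A - I - H - C: 10 + 9 + 12 = 31
A - H - C: 11 + 12 = 23
A - H - D - C: 11 + 13 + 5 = 29
A - H - I - D - C: 11 + 9 + 17 + 5 = 42
Best route has total 23.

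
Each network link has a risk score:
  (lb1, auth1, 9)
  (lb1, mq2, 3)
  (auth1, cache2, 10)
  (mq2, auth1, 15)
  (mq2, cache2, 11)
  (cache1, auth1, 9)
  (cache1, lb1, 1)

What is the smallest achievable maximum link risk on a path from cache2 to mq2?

Candidate routes:
cache2→auth1→lb1→mq2: max(10, 9, 3) = 10
cache2→mq2: max(11) = 11
cache2→auth1→mq2: max(10, 15) = 15
cache2→auth1→cache1→lb1→mq2: max(10, 9, 1, 3) = 10
Smallest bottleneck: 10.

10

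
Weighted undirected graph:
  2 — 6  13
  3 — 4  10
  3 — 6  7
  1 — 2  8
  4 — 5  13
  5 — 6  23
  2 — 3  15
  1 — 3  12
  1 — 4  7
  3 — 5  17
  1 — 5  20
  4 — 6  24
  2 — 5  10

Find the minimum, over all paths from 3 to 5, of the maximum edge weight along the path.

10

Comparing a few candidate routes:
3 - 1 - 2 - 5: max(12, 8, 10) = 12
3 - 4 - 1 - 2 - 5: max(10, 7, 8, 10) = 10
3 - 4 - 5: max(10, 13) = 13
3 - 6 - 2 - 1 - 4 - 5: max(7, 13, 8, 7, 13) = 13
The minimum achievable maximum is 10.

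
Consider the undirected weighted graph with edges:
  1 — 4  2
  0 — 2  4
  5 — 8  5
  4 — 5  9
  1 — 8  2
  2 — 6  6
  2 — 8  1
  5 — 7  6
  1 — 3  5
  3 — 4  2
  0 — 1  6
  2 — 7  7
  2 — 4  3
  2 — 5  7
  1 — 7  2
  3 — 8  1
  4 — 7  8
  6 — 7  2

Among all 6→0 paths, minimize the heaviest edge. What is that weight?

A few of the 6→0 routes:
6 -> 7 -> 1 -> 4 -> 2 -> 0: max(2, 2, 2, 3, 4) = 4
6 -> 7 -> 1 -> 8 -> 3 -> 4 -> 2 -> 0: max(2, 2, 2, 1, 2, 3, 4) = 4
6 -> 7 -> 1 -> 8 -> 2 -> 0: max(2, 2, 2, 1, 4) = 4
6 -> 7 -> 1 -> 4 -> 3 -> 8 -> 2 -> 0: max(2, 2, 2, 2, 1, 1, 4) = 4
Smallest bottleneck: 4.

4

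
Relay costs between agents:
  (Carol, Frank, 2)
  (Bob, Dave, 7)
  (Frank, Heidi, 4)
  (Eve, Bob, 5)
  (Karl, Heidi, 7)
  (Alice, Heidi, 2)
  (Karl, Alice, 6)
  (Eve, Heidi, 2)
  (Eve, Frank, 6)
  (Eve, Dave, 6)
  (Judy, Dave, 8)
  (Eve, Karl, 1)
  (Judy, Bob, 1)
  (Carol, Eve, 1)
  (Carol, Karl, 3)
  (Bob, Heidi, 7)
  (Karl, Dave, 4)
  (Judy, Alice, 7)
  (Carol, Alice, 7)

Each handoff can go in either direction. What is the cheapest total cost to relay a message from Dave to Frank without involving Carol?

11

Some routes from Dave to Frank avoiding Carol:
Dave→Eve→Heidi→Frank: 6 + 2 + 4 = 12
Dave→Eve→Frank: 6 + 6 = 12
Dave→Karl→Eve→Frank: 4 + 1 + 6 = 11
Dave→Karl→Eve→Heidi→Frank: 4 + 1 + 2 + 4 = 11
Best route has total 11.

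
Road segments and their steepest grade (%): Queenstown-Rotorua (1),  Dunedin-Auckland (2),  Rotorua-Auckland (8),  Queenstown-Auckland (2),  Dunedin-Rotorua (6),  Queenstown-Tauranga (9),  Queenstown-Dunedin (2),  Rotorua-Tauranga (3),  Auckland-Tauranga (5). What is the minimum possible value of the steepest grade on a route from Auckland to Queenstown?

Comparing a few candidate routes:
Auckland -> Dunedin -> Queenstown: max(2, 2) = 2
Auckland -> Queenstown: max(2) = 2
Auckland -> Tauranga -> Rotorua -> Queenstown: max(5, 3, 1) = 5
Smallest bottleneck: 2%.

2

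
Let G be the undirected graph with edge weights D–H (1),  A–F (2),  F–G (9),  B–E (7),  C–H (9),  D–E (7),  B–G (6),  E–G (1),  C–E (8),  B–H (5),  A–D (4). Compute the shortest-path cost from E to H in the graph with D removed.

12

Routes from E to H avoiding D:
E-B-H: 7 + 5 = 12
E-C-H: 8 + 9 = 17
E-G-B-H: 1 + 6 + 5 = 12
Best route has total 12.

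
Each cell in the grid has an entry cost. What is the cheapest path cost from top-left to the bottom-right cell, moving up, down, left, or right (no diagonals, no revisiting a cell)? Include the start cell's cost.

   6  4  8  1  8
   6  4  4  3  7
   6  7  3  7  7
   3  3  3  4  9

37

Cheapest: [0,0]→[0,1]→[1,1]→[1,2]→[2,2]→[3,2]→[3,3]→[3,4]
  6 + 4 + 4 + 4 + 3 + 3 + 4 + 9 = 37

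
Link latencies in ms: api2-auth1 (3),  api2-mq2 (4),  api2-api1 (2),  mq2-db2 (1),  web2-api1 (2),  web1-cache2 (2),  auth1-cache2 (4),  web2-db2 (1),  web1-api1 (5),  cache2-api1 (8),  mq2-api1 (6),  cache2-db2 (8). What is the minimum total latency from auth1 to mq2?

A few of the auth1→mq2 routes:
auth1 -> api2 -> api1 -> mq2: 3 + 2 + 6 = 11
auth1 -> api2 -> api1 -> web2 -> db2 -> mq2: 3 + 2 + 2 + 1 + 1 = 9
auth1 -> api2 -> mq2: 3 + 4 = 7
Best route has total 7 ms.

7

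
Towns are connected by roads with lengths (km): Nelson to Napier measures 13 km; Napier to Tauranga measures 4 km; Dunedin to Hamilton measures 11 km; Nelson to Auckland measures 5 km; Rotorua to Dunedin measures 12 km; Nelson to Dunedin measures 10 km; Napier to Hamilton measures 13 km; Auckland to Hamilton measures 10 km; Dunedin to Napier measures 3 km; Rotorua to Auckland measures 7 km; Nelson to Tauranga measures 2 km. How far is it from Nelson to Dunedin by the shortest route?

Some routes from Nelson to Dunedin:
Nelson→Napier→Dunedin: 13 + 3 = 16
Nelson→Tauranga→Napier→Dunedin: 2 + 4 + 3 = 9
Nelson→Dunedin: 10
The minimum is 9 km.

9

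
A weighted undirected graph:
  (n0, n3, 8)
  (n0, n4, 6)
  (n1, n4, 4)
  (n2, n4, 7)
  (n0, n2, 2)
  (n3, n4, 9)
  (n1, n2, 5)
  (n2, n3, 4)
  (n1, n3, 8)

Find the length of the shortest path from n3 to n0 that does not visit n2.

8

Candidate routes:
n3 - n4 - n0: 9 + 6 = 15
n3 - n0: 8
n3 - n1 - n4 - n0: 8 + 4 + 6 = 18
The minimum is 8.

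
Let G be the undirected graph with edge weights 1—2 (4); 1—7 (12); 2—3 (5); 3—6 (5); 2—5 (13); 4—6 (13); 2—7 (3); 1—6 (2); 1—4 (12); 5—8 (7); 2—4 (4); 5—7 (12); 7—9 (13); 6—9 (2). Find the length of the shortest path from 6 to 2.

A few of the 6→2 routes:
6-1-4-2: 2 + 12 + 4 = 18
6-3-2: 5 + 5 = 10
6-1-2: 2 + 4 = 6
6-1-7-2: 2 + 12 + 3 = 17
6-4-2: 13 + 4 = 17
6-9-7-2: 2 + 13 + 3 = 18
Best route has total 6.

6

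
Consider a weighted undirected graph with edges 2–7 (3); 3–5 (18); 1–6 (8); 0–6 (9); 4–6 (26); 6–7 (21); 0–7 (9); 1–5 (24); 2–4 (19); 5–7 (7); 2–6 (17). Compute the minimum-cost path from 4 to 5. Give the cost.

Some routes from 4 to 5:
4 → 6 → 1 → 5: 26 + 8 + 24 = 58
4 → 2 → 6 → 0 → 7 → 5: 19 + 17 + 9 + 9 + 7 = 61
4 → 6 → 2 → 7 → 5: 26 + 17 + 3 + 7 = 53
4 → 2 → 7 → 5: 19 + 3 + 7 = 29
4 → 6 → 7 → 5: 26 + 21 + 7 = 54
4 → 6 → 0 → 7 → 5: 26 + 9 + 9 + 7 = 51
Shortest: 29.

29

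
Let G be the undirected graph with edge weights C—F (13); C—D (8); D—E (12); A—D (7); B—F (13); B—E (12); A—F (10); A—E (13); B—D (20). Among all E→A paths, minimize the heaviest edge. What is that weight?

Checking several routes:
E → B → F → C → D → A: max(12, 13, 13, 8, 7) = 13
E → A: max(13) = 13
E → D → A: max(12, 7) = 12
E → D → C → F → A: max(12, 8, 13, 10) = 13
The minimum achievable maximum is 12.

12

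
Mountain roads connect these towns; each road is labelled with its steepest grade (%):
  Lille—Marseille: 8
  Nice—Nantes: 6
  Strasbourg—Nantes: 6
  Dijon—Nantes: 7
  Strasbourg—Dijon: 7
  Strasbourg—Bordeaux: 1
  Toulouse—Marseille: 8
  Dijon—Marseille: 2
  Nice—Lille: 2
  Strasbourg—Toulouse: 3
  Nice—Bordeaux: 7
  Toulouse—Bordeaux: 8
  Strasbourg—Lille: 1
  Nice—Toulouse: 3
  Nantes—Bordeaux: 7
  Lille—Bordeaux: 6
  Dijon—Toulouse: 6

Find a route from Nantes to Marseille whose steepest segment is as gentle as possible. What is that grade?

Some routes from Nantes to Marseille:
Nantes-Strasbourg-Bordeaux-Lille-Nice-Toulouse-Dijon-Marseille: max(6, 1, 6, 2, 3, 6, 2) = 6
Nantes-Nice-Toulouse-Dijon-Marseille: max(6, 3, 6, 2) = 6
Nantes-Strasbourg-Toulouse-Dijon-Marseille: max(6, 3, 6, 2) = 6
Nantes-Strasbourg-Lille-Nice-Toulouse-Dijon-Marseille: max(6, 1, 2, 3, 6, 2) = 6
Best route has worst link 6%.

6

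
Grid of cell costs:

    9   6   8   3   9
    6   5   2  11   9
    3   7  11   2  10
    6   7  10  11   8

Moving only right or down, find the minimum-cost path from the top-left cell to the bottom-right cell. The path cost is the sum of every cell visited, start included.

53

Best path: r0c0 → r0c1 → r1c1 → r1c2 → r1c3 → r2c3 → r2c4 → r3c4
Cost: 9 + 6 + 5 + 2 + 11 + 2 + 10 + 8 = 53
For comparison, the top-then-right route costs 62.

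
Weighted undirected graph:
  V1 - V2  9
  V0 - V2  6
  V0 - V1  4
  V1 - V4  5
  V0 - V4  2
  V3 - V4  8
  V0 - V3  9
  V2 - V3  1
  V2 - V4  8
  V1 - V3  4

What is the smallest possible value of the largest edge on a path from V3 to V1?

4

Checking several routes:
V3 -> V2 -> V0 -> V1: max(1, 6, 4) = 6
V3 -> V2 -> V0 -> V4 -> V1: max(1, 6, 2, 5) = 6
V3 -> V1: max(4) = 4
Smallest bottleneck: 4.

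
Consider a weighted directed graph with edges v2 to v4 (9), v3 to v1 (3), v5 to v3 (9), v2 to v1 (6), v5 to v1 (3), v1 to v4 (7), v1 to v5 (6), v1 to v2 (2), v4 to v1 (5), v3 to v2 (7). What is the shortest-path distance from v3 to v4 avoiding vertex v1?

Paths from v3 to v4 avoiding v1:
v3-v2-v4: 7 + 9 = 16
Shortest: 16.

16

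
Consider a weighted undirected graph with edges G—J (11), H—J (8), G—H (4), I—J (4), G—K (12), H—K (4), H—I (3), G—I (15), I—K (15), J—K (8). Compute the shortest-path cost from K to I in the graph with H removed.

12

Routes from K to I avoiding H:
K - I: 15
K - G - I: 12 + 15 = 27
K - J - G - I: 8 + 11 + 15 = 34
K - G - J - I: 12 + 11 + 4 = 27
K - J - I: 8 + 4 = 12
Shortest: 12.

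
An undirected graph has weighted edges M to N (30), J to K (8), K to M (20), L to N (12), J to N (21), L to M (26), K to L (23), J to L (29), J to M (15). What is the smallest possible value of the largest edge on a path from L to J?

21

Comparing a few candidate routes:
L - N - J: max(12, 21) = 21
L - K - J: max(23, 8) = 23
L - J: max(29) = 29
L - K - M - J: max(23, 20, 15) = 23
L - M - K - J: max(26, 20, 8) = 26
L - M - J: max(26, 15) = 26
Smallest bottleneck: 21.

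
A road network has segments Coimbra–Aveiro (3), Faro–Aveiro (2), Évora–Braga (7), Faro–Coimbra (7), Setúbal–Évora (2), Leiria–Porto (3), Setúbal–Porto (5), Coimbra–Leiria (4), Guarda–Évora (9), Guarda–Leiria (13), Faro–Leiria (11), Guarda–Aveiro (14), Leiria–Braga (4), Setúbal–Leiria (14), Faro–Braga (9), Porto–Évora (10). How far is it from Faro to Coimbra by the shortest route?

Some routes from Faro to Coimbra:
Faro→Coimbra: 7
Faro→Aveiro→Coimbra: 2 + 3 = 5
Faro→Leiria→Coimbra: 11 + 4 = 15
Faro→Braga→Évora→Setúbal→Porto→Leiria→Coimbra: 9 + 7 + 2 + 5 + 3 + 4 = 30
Faro→Braga→Leiria→Coimbra: 9 + 4 + 4 = 17
Faro→Aveiro→Guarda→Leiria→Coimbra: 2 + 14 + 13 + 4 = 33
Shortest: 5.

5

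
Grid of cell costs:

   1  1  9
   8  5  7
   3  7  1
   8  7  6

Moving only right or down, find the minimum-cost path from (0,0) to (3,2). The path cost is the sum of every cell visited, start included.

21

Path r0c0 -> r0c1 -> r1c1 -> r1c2 -> r2c2 -> r3c2: 1 + 1 + 5 + 7 + 1 + 6 = 21.
(Top row then right column would cost 25.)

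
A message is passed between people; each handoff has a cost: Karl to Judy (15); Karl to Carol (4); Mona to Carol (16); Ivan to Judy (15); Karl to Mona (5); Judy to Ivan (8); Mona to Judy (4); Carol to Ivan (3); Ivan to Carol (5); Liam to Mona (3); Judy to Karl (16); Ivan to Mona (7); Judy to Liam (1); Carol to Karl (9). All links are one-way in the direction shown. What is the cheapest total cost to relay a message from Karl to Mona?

5

Paths from Karl to Mona:
Karl→Carol→Ivan→Judy→Liam→Mona: 4 + 3 + 15 + 1 + 3 = 26
Karl→Judy→Liam→Mona: 15 + 1 + 3 = 19
Karl→Carol→Ivan→Mona: 4 + 3 + 7 = 14
Karl→Judy→Ivan→Mona: 15 + 8 + 7 = 30
Karl→Mona: 5
Shortest: 5.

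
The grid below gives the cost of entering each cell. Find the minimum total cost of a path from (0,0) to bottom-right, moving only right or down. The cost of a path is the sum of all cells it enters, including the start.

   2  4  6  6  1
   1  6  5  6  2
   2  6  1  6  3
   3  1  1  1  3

Path [0,0]→[1,0]→[2,0]→[3,0]→[3,1]→[3,2]→[3,3]→[3,4]: 2 + 1 + 2 + 3 + 1 + 1 + 1 + 3 = 14.
For comparison, the top-then-right route costs 27.

14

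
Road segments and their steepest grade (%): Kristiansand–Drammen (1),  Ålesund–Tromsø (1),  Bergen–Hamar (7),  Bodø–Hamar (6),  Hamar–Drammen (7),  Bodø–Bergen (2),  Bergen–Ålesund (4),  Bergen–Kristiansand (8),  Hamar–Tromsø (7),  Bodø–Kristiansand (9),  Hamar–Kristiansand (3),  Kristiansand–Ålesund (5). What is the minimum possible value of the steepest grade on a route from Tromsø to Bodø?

4

Comparing a few candidate routes:
Tromsø→Ålesund→Kristiansand→Hamar→Bergen→Bodø: max(1, 5, 3, 7, 2) = 7
Tromsø→Ålesund→Bergen→Bodø: max(1, 4, 2) = 4
Tromsø→Ålesund→Kristiansand→Hamar→Bodø: max(1, 5, 3, 6) = 6
Smallest bottleneck: 4%.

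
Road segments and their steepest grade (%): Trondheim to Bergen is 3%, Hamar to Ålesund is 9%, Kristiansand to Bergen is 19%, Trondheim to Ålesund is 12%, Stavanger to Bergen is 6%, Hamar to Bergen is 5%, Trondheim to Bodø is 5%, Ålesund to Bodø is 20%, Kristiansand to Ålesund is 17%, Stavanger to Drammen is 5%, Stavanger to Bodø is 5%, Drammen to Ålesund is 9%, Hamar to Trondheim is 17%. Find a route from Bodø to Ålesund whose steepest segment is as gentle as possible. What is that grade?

A few of the Bodø→Ålesund routes:
Bodø-Stavanger-Drammen-Ålesund: max(5, 5, 9) = 9
Bodø-Trondheim-Bergen-Hamar-Ålesund: max(5, 3, 5, 9) = 9
Bodø-Stavanger-Bergen-Hamar-Ålesund: max(5, 6, 5, 9) = 9
Bodø-Trondheim-Ålesund: max(5, 12) = 12
Bodø-Trondheim-Bergen-Stavanger-Drammen-Ålesund: max(5, 3, 6, 5, 9) = 9
Best route has worst link 9%.

9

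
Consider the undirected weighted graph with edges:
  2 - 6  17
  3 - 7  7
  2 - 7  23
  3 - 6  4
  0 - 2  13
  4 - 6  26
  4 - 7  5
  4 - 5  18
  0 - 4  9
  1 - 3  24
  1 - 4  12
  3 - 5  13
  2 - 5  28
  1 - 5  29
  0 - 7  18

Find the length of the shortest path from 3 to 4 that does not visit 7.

30

Some routes from 3 to 4 avoiding 7:
3 → 5 → 4: 13 + 18 = 31
3 → 5 → 1 → 4: 13 + 29 + 12 = 54
3 → 1 → 4: 24 + 12 = 36
3 → 5 → 2 → 0 → 4: 13 + 28 + 13 + 9 = 63
3 → 6 → 4: 4 + 26 = 30
3 → 6 → 2 → 0 → 4: 4 + 17 + 13 + 9 = 43
Best route has total 30.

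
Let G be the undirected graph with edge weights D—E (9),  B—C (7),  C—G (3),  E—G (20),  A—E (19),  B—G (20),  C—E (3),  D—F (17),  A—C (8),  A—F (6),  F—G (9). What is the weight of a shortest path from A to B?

Comparing a few candidate routes:
A -> E -> C -> B: 19 + 3 + 7 = 29
A -> C -> B: 8 + 7 = 15
A -> F -> G -> C -> B: 6 + 9 + 3 + 7 = 25
Best route has total 15.

15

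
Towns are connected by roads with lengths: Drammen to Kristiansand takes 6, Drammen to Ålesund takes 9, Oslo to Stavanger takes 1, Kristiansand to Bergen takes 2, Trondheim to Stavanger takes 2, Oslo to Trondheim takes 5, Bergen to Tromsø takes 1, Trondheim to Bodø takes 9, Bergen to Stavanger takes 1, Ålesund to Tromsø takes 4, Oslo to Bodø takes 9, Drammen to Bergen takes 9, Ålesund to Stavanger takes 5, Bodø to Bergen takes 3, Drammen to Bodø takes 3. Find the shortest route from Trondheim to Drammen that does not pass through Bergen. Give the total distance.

12

Comparing a few candidate routes:
Trondheim - Oslo - Stavanger - Ålesund - Drammen: 5 + 1 + 5 + 9 = 20
Trondheim - Stavanger - Oslo - Bodø - Drammen: 2 + 1 + 9 + 3 = 15
Trondheim - Oslo - Bodø - Drammen: 5 + 9 + 3 = 17
Trondheim - Bodø - Drammen: 9 + 3 = 12
Trondheim - Stavanger - Ålesund - Drammen: 2 + 5 + 9 = 16
Best route has total 12.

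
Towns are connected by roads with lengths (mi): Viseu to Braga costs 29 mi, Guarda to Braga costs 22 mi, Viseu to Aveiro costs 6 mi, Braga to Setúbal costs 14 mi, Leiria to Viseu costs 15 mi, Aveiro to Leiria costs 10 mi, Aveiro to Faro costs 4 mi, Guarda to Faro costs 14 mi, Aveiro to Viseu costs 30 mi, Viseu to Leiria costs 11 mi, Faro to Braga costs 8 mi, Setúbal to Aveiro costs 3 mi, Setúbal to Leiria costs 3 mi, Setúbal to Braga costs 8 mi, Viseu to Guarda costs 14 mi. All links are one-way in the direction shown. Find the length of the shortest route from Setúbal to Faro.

7

Paths from Setúbal to Faro:
Setúbal - Aveiro - Leiria - Viseu - Guarda - Faro: 3 + 10 + 15 + 14 + 14 = 56
Setúbal - Leiria - Viseu - Aveiro - Faro: 3 + 15 + 6 + 4 = 28
Setúbal - Leiria - Viseu - Guarda - Faro: 3 + 15 + 14 + 14 = 46
Setúbal - Aveiro - Faro: 3 + 4 = 7
Setúbal - Aveiro - Viseu - Guarda - Faro: 3 + 30 + 14 + 14 = 61
Best route has total 7 mi.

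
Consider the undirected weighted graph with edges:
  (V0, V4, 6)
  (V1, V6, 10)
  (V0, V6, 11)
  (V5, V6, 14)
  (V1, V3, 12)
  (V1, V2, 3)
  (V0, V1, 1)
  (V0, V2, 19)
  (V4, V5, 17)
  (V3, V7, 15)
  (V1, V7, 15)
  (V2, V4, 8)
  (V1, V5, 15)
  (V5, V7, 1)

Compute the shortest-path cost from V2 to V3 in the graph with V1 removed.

Paths from V2 to V3 avoiding V1:
V2→V0→V4→V5→V7→V3: 19 + 6 + 17 + 1 + 15 = 58
V2→V0→V6→V5→V7→V3: 19 + 11 + 14 + 1 + 15 = 60
V2→V4→V0→V6→V5→V7→V3: 8 + 6 + 11 + 14 + 1 + 15 = 55
V2→V4→V5→V7→V3: 8 + 17 + 1 + 15 = 41
Shortest: 41.

41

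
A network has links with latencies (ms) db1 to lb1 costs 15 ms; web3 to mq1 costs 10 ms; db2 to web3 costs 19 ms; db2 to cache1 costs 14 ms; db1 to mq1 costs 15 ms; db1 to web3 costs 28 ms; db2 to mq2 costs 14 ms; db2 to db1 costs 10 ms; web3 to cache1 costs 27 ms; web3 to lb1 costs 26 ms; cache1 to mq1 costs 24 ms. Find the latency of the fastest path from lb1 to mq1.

30

Comparing a few candidate routes:
lb1 - db1 - web3 - mq1: 15 + 28 + 10 = 53
lb1 - db1 - db2 - cache1 - mq1: 15 + 10 + 14 + 24 = 63
lb1 - web3 - mq1: 26 + 10 = 36
lb1 - db1 - mq1: 15 + 15 = 30
lb1 - db1 - db2 - web3 - mq1: 15 + 10 + 19 + 10 = 54
Shortest: 30 ms.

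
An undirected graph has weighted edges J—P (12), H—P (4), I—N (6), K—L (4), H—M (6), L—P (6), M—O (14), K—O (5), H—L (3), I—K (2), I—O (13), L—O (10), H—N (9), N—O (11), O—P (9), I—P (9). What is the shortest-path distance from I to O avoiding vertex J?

7

A few of the I→O routes:
I-K-L-O: 2 + 4 + 10 = 16
I-O: 13
I-K-L-P-O: 2 + 4 + 6 + 9 = 21
I-P-O: 9 + 9 = 18
I-K-O: 2 + 5 = 7
I-N-O: 6 + 11 = 17
Best route has total 7.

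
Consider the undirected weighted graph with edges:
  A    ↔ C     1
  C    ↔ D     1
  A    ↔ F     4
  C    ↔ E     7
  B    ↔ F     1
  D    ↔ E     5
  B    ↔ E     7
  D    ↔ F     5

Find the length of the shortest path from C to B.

Comparing a few candidate routes:
C→D→F→B: 1 + 5 + 1 = 7
C→A→F→B: 1 + 4 + 1 = 6
C→D→E→B: 1 + 5 + 7 = 13
C→E→B: 7 + 7 = 14
Best route has total 6.

6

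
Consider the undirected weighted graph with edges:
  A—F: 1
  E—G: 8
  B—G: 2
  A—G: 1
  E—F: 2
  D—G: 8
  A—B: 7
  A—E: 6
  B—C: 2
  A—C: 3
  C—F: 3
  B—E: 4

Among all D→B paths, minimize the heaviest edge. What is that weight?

Comparing a few candidate routes:
D → G → B: max(8, 2) = 8
D → G → A → F → C → B: max(8, 1, 1, 3, 2) = 8
D → G → A → F → E → B: max(8, 1, 1, 2, 4) = 8
D → G → A → E → B: max(8, 1, 6, 4) = 8
The minimum achievable maximum is 8.

8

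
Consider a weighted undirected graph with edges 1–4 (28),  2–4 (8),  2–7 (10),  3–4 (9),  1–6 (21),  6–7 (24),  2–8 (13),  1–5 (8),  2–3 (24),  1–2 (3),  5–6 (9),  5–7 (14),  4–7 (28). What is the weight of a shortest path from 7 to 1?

13

Comparing a few candidate routes:
7 - 2 - 1: 10 + 3 = 13
7 - 5 - 1: 14 + 8 = 22
7 - 6 - 5 - 1: 24 + 9 + 8 = 41
7 - 6 - 1: 24 + 21 = 45
7 - 5 - 6 - 1: 14 + 9 + 21 = 44
7 - 4 - 2 - 1: 28 + 8 + 3 = 39
Shortest: 13.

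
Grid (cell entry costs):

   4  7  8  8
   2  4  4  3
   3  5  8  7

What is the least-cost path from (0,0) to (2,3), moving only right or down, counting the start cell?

Path r0c0 → r1c0 → r1c1 → r1c2 → r1c3 → r2c3: 4 + 2 + 4 + 4 + 3 + 7 = 24.

24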